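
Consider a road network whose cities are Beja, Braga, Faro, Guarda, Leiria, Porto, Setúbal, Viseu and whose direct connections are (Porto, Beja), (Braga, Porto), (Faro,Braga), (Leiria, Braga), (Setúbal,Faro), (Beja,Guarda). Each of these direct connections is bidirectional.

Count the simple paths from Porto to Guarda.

1

Porto–Beja–Guarda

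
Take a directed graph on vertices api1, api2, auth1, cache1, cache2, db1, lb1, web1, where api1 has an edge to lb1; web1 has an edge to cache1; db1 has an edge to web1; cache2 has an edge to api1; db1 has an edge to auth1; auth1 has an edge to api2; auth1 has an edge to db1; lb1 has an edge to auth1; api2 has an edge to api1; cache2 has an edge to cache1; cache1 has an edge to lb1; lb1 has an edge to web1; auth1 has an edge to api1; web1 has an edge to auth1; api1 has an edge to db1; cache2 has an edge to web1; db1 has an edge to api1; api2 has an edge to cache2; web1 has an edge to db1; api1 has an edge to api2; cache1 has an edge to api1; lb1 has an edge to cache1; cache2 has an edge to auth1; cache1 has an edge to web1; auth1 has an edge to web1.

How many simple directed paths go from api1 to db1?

api1→api2→cache2→auth1→db1
api1→api2→cache2→auth1→web1→db1
api1→api2→cache2→cache1→lb1→auth1→db1
api1→api2→cache2→cache1→lb1→auth1→web1→db1
api1→api2→cache2→cache1→lb1→web1→auth1→db1
api1→api2→cache2→cache1→lb1→web1→db1
api1→api2→cache2→cache1→web1→auth1→db1
api1→api2→cache2→cache1→web1→db1
... and 12 more.

20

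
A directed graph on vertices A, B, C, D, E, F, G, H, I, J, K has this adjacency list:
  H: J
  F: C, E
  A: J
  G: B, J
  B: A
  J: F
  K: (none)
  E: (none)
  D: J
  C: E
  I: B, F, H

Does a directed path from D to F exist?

Explore from D.
Distance 1: reach J.
Distance 2: reach F.
Found F.

Yes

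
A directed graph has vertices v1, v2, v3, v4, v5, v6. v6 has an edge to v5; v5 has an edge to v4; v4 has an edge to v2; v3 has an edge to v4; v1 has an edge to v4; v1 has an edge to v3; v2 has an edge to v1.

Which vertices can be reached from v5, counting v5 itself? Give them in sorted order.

v1, v2, v3, v4, v5

Start at v5.
Its neighbours: v4.
Then their neighbours: v2.
Then next layer: v1.
Then next layer: v3.
Nothing further is reachable.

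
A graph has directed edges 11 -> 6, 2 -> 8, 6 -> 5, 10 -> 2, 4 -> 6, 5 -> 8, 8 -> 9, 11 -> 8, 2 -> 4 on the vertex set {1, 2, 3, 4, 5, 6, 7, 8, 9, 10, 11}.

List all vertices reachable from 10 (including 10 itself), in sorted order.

Start at 10.
Its neighbours: 2.
Then their neighbours: 4, 8.
Then next layer: 6, 9.
Then next layer: 5.
Nothing further is reachable.

2, 4, 5, 6, 8, 9, 10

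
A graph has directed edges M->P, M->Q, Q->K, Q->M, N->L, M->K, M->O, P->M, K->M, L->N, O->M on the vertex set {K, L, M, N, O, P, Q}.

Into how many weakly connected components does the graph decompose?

2

From K: component {K, M, O, P, Q}.
From L: component {L, N}.
That's 2 components.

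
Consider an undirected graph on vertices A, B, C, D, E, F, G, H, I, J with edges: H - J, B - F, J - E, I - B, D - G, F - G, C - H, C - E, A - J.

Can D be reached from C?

No

Explore from C.
Distance 1: reach E, H.
Distance 2: reach J.
Distance 3: reach A.
The search is exhausted without reaching D; it lies in a different component.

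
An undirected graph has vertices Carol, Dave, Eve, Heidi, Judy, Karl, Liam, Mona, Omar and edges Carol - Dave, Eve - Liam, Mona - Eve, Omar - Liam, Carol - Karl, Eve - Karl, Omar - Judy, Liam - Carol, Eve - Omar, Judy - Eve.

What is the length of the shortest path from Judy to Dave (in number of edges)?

Distance 0: Judy.
Distance 1: Eve, Omar.
Distance 2: Karl, Liam, Mona.
Distance 3: Carol.
Distance 4: Dave — contains Dave.

4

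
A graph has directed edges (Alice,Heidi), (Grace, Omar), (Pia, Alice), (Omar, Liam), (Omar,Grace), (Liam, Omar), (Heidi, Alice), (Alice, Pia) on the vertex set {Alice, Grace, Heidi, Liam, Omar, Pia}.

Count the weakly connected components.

2

From Alice: component {Alice, Heidi, Pia}.
From Grace: component {Grace, Liam, Omar}.
That's 2 components.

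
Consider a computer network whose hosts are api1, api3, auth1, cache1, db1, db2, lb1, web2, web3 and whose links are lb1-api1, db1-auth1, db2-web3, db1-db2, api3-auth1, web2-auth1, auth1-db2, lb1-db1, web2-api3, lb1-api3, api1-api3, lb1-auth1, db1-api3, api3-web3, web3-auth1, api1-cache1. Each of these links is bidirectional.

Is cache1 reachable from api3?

Yes

Explore from api3.
Distance 1: reach api1, auth1, db1, lb1, web2, web3.
Distance 2: reach cache1, db2.
Found cache1.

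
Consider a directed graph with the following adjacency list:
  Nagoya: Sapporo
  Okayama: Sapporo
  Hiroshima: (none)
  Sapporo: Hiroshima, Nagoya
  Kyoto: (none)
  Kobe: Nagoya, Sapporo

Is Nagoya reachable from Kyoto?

Kyoto has no outgoing edges, so nothing is reachable from it.

No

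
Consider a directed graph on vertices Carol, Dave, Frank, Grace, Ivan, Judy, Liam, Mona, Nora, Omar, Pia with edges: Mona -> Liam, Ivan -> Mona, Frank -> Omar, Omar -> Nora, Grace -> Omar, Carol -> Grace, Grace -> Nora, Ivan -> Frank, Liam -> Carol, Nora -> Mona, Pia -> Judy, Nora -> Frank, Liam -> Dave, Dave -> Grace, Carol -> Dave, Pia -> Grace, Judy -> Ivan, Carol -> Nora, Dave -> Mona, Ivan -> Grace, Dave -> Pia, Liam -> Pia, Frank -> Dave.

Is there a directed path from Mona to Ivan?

Yes

Explore from Mona.
Distance 1: reach Liam.
Distance 2: reach Carol, Dave, Pia.
Distance 3: reach Grace, Judy, Nora.
Distance 4: reach Frank, Ivan, Omar.
Found Ivan.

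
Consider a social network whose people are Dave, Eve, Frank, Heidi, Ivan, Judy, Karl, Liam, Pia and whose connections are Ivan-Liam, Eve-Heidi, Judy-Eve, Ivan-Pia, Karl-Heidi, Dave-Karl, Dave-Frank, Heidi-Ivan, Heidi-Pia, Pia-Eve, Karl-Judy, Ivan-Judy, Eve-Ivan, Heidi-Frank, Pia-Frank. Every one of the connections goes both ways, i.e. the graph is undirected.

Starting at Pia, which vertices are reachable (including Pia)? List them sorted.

Dave, Eve, Frank, Heidi, Ivan, Judy, Karl, Liam, Pia

Start at Pia.
Its neighbours: Eve, Frank, Heidi, Ivan.
Then their neighbours: Dave, Judy, Karl, Liam.
Every vertex is now reached.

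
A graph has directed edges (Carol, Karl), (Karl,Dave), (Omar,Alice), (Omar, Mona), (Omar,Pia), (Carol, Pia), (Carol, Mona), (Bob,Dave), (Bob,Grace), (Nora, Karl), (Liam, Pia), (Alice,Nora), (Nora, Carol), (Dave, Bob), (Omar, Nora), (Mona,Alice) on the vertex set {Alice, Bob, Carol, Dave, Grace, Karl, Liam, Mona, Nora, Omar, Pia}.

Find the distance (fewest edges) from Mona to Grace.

6

Distance 0: Mona.
Distance 1: Alice.
Distance 2: Nora.
Distance 3: Carol, Karl.
Distance 4: Dave, Pia.
Distance 5: Bob.
Distance 6: Grace — contains Grace.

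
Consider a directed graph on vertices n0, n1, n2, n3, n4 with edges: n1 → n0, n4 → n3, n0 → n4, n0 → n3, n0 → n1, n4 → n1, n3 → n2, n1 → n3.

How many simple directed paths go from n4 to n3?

n4→n1→n0→n3
n4→n1→n3
n4→n3

3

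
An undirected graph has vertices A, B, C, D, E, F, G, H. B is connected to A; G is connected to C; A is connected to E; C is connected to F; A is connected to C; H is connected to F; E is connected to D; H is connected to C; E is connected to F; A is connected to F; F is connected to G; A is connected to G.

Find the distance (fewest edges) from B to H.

3

Distance 0: B.
Distance 1: A.
Distance 2: C, E, F, G.
Distance 3: D, H — contains H.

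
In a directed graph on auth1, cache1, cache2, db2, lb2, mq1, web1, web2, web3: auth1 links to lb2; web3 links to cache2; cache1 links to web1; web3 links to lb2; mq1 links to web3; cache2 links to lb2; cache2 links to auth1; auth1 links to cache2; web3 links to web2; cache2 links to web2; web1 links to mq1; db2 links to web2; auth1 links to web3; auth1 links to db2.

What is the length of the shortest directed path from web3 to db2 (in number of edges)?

3

Distance 0: web3.
Distance 1: cache2, lb2, web2.
Distance 2: auth1.
Distance 3: db2 — contains db2.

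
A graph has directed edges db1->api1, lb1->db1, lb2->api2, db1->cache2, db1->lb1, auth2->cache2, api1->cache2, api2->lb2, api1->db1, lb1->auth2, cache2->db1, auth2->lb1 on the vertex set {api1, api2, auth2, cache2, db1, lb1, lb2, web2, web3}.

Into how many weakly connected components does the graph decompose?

From api1: component {api1, auth2, cache2, db1, lb1}.
From api2: component {api2, lb2}.
From web2: component {web2}.
From web3: component {web3}.
That's 4 components.

4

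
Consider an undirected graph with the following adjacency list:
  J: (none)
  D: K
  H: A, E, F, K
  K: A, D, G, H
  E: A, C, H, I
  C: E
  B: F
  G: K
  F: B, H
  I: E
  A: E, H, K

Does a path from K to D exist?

Explore from K.
Distance 1: reach A, D, G, H.
Found D.

Yes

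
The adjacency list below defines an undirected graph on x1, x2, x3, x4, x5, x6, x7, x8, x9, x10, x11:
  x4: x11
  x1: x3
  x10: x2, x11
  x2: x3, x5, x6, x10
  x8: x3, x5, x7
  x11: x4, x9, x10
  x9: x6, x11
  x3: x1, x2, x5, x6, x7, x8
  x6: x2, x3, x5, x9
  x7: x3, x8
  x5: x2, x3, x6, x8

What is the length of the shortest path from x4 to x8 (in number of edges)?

5

Distance 0: x4.
Distance 1: x11.
Distance 2: x9, x10.
Distance 3: x2, x6.
Distance 4: x3, x5.
Distance 5: x1, x7, x8 — contains x8.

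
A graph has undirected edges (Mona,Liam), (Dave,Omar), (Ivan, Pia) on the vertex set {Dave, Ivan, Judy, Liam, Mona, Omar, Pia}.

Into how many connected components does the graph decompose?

4

From Dave: component {Dave, Omar}.
From Ivan: component {Ivan, Pia}.
From Judy: component {Judy}.
From Liam: component {Liam, Mona}.
That's 4 components.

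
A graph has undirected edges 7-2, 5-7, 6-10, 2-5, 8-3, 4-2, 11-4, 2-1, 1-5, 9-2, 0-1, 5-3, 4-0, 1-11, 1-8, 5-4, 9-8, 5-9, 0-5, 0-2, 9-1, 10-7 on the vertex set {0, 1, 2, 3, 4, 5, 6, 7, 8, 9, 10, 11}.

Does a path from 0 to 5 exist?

Explore from 0.
Distance 1: reach 1, 2, 4, 5.
Found 5.

Yes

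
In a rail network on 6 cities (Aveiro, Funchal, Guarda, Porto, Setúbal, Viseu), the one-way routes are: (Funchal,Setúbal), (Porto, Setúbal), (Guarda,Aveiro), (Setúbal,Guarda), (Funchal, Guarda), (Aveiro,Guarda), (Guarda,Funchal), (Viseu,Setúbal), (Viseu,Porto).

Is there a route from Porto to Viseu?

Explore from Porto.
Distance 1: reach Setúbal.
Distance 2: reach Guarda.
Distance 3: reach Aveiro, Funchal.
The search from Porto is exhausted; no directed path reaches Viseu.

No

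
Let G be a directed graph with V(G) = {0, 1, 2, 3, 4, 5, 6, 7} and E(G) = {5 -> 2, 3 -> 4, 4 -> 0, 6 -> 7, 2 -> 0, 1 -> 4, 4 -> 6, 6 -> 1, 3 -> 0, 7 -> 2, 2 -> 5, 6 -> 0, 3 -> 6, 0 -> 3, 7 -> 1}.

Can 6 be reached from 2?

Explore from 2.
Distance 1: reach 0, 5.
Distance 2: reach 3.
Distance 3: reach 4, 6.
Found 6.

Yes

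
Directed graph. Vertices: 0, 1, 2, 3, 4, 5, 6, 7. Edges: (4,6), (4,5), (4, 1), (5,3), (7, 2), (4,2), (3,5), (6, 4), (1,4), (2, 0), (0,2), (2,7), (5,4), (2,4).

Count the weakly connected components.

From 0: component {0, 1, 2, 3, 4, 5, 6, 7}.
That's 1 component.

1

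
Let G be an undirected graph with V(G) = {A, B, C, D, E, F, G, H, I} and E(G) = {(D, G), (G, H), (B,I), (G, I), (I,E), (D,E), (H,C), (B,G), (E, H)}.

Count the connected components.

3

From A: component {A}.
From B: component {B, C, D, E, G, H, I}.
From F: component {F}.
That's 3 components.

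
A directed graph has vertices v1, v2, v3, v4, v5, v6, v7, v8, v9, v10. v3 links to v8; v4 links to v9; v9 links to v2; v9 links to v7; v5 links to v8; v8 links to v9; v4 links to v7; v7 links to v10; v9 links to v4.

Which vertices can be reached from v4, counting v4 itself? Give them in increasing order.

v2, v4, v7, v9, v10

Start at v4.
Its neighbours: v7, v9.
Then their neighbours: v2, v10.
Nothing further is reachable.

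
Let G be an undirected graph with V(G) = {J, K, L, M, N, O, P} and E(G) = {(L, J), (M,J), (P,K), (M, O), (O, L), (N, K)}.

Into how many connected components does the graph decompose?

2

From J: component {J, L, M, O}.
From K: component {K, N, P}.
That's 2 components.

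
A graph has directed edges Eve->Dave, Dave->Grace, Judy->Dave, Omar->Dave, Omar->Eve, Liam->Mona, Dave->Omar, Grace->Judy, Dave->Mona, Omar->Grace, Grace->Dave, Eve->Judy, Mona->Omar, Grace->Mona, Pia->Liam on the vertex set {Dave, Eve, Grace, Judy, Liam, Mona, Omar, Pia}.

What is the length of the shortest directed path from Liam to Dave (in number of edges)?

3

Distance 0: Liam.
Distance 1: Mona.
Distance 2: Omar.
Distance 3: Dave, Eve, Grace — contains Dave.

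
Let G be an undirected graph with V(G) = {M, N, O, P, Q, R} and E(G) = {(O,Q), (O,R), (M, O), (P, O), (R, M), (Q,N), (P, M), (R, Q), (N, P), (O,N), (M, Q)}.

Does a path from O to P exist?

Explore from O.
Distance 1: reach M, N, P, Q, R.
Found P.

Yes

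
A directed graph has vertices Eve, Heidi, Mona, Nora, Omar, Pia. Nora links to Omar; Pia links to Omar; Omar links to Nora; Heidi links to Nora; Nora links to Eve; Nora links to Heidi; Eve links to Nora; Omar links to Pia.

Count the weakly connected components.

From Eve: component {Eve, Heidi, Nora, Omar, Pia}.
From Mona: component {Mona}.
That's 2 components.

2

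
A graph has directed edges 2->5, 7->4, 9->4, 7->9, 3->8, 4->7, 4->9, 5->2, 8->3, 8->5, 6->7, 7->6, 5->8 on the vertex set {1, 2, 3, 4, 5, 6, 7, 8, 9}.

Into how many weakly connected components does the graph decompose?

3

From 1: component {1}.
From 2: component {2, 3, 5, 8}.
From 4: component {4, 6, 7, 9}.
That's 3 components.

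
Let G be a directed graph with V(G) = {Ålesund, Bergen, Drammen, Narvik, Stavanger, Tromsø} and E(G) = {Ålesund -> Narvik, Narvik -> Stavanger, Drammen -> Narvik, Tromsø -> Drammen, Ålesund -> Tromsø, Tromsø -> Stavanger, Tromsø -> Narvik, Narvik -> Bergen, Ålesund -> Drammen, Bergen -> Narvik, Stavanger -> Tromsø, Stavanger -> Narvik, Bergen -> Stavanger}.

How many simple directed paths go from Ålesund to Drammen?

4

Ålesund→Drammen
Ålesund→Narvik→Bergen→Stavanger→Tromsø→Drammen
Ålesund→Narvik→Stavanger→Tromsø→Drammen
Ålesund→Tromsø→Drammen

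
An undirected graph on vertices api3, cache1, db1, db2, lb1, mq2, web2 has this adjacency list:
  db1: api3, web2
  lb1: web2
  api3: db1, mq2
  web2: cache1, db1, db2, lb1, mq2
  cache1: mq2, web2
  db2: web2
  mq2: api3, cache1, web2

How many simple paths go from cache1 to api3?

4

cache1–mq2–api3
cache1–mq2–web2–db1–api3
cache1–web2–db1–api3
cache1–web2–mq2–api3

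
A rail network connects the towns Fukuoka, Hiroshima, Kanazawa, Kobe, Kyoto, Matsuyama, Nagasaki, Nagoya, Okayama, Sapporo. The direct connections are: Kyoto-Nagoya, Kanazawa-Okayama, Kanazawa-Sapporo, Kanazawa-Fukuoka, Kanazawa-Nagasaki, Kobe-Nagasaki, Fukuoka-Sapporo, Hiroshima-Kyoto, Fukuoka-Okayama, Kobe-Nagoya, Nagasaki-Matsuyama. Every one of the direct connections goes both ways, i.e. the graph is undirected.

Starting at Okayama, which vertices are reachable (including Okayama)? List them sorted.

Start at Okayama.
Its neighbours: Fukuoka, Kanazawa.
Then their neighbours: Nagasaki, Sapporo.
Then next layer: Kobe, Matsuyama.
Then next layer: Nagoya.
Then next layer: Kyoto.
Then next layer: Hiroshima.
Every vertex is now reached.

Fukuoka, Hiroshima, Kanazawa, Kobe, Kyoto, Matsuyama, Nagasaki, Nagoya, Okayama, Sapporo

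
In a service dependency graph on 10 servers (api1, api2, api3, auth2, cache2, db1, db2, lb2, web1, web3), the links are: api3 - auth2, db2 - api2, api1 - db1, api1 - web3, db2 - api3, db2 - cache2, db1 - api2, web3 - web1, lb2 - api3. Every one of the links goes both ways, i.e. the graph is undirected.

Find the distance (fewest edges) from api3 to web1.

6

Distance 0: api3.
Distance 1: auth2, db2, lb2.
Distance 2: api2, cache2.
Distance 3: db1.
Distance 4: api1.
Distance 5: web3.
Distance 6: web1 — contains web1.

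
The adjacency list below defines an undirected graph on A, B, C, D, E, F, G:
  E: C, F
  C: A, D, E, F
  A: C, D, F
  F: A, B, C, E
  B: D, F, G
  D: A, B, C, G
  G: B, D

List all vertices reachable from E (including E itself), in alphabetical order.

A, B, C, D, E, F, G

Start at E.
Its neighbours: C, F.
Then their neighbours: A, B, D.
Then next layer: G.
Every vertex is now reached.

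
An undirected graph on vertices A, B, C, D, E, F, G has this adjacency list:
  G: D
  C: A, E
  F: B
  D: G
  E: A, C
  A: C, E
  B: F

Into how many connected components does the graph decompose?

3

From A: component {A, C, E}.
From B: component {B, F}.
From D: component {D, G}.
That's 3 components.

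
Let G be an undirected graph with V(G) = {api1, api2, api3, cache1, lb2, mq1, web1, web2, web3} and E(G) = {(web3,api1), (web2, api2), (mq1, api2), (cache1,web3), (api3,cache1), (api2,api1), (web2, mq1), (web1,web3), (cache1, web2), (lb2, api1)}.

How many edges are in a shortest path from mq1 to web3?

Distance 0: mq1.
Distance 1: api2, web2.
Distance 2: api1, cache1.
Distance 3: api3, lb2, web3 — contains web3.

3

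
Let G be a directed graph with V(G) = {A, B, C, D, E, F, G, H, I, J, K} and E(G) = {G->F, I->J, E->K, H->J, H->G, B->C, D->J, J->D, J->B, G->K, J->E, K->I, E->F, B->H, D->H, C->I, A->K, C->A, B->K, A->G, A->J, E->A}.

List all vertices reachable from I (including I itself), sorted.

A, B, C, D, E, F, G, H, I, J, K

Start at I.
Its neighbours: J.
Then their neighbours: B, D, E.
Then next layer: A, C, F, H, K.
Then next layer: G.
Every vertex is now reached.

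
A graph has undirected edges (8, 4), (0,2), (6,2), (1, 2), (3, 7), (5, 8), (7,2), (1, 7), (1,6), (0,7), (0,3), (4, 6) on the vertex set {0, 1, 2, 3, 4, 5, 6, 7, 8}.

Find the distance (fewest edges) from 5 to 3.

6

Distance 0: 5.
Distance 1: 8.
Distance 2: 4.
Distance 3: 6.
Distance 4: 1, 2.
Distance 5: 0, 7.
Distance 6: 3 — contains 3.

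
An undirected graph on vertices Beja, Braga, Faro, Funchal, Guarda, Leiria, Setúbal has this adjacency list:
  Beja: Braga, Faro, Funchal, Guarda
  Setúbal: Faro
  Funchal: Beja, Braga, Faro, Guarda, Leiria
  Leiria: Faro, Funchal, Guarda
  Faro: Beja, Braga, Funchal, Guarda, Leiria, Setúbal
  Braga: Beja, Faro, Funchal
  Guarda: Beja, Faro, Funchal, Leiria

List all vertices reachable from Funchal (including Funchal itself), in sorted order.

Beja, Braga, Faro, Funchal, Guarda, Leiria, Setúbal

Start at Funchal.
Its neighbours: Beja, Braga, Faro, Guarda, Leiria.
Then their neighbours: Setúbal.
Every vertex is now reached.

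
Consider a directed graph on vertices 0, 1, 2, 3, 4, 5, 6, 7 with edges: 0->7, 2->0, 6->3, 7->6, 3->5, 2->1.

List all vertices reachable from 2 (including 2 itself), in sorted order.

Start at 2.
Its neighbours: 0, 1.
Then their neighbours: 7.
Then next layer: 6.
Then next layer: 3.
Then next layer: 5.
Nothing further is reachable.

0, 1, 2, 3, 5, 6, 7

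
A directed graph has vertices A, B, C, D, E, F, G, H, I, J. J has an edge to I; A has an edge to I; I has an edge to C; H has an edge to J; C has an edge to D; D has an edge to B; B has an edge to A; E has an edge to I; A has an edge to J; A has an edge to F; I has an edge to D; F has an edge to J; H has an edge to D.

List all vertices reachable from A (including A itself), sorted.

A, B, C, D, F, I, J

Start at A.
Its neighbours: F, I, J.
Then their neighbours: C, D.
Then next layer: B.
Nothing further is reachable.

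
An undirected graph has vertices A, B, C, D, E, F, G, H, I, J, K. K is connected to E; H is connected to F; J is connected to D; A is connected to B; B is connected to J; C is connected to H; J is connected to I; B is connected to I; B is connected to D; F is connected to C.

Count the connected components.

4

From A: component {A, B, D, I, J}.
From C: component {C, F, H}.
From E: component {E, K}.
From G: component {G}.
That's 4 components.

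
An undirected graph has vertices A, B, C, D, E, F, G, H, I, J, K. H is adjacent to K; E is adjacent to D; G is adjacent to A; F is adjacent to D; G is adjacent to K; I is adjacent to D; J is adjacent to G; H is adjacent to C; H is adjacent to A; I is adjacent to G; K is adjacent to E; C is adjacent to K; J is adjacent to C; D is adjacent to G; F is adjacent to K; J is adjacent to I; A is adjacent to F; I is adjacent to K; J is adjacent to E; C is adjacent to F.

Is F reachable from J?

Yes

Explore from J.
Distance 1: reach C, E, G, I.
Distance 2: reach A, D, F, H, K.
Found F.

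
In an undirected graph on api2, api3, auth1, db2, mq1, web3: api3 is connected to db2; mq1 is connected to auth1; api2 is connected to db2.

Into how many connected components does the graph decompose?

From api2: component {api2, api3, db2}.
From auth1: component {auth1, mq1}.
From web3: component {web3}.
That's 3 components.

3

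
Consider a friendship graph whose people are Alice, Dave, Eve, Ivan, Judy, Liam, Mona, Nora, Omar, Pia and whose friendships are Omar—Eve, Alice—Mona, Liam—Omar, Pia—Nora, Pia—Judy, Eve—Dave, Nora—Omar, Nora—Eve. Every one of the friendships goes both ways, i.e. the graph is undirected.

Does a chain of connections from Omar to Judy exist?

Yes

Explore from Omar.
Distance 1: reach Eve, Liam, Nora.
Distance 2: reach Dave, Pia.
Distance 3: reach Judy.
Found Judy.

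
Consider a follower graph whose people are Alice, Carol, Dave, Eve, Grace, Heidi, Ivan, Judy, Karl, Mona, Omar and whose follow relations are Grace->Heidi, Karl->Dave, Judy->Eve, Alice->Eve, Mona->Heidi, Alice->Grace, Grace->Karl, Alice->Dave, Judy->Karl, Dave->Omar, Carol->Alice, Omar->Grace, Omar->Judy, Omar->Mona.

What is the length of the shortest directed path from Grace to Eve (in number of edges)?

5

Distance 0: Grace.
Distance 1: Heidi, Karl.
Distance 2: Dave.
Distance 3: Omar.
Distance 4: Judy, Mona.
Distance 5: Eve — contains Eve.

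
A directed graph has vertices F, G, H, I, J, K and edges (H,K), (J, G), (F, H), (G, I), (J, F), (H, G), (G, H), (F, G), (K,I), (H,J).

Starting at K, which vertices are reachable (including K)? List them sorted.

Start at K.
Its neighbours: I.
Nothing further is reachable.

I, K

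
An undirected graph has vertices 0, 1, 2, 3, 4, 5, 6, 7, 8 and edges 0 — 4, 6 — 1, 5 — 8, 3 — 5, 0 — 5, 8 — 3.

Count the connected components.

From 0: component {0, 3, 4, 5, 8}.
From 1: component {1, 6}.
From 2: component {2}.
From 7: component {7}.
That's 4 components.

4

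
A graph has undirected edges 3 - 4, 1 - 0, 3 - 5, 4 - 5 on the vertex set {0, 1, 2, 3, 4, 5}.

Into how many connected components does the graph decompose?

From 0: component {0, 1}.
From 2: component {2}.
From 3: component {3, 4, 5}.
That's 3 components.

3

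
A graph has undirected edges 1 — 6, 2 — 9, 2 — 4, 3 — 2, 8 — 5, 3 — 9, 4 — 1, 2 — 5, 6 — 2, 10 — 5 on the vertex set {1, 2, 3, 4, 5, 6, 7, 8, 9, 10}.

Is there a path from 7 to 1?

No

7 has no edges, so nothing is reachable from it.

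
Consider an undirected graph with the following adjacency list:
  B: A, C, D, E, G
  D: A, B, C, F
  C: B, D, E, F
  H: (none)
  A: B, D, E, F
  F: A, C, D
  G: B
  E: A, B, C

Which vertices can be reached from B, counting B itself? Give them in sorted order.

A, B, C, D, E, F, G

Start at B.
Its neighbours: A, C, D, E, G.
Then their neighbours: F.
Nothing further is reachable.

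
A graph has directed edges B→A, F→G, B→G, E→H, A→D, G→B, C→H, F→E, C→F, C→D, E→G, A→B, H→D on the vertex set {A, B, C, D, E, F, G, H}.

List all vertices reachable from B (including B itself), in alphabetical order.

Start at B.
Its neighbours: A, G.
Then their neighbours: D.
Nothing further is reachable.

A, B, D, G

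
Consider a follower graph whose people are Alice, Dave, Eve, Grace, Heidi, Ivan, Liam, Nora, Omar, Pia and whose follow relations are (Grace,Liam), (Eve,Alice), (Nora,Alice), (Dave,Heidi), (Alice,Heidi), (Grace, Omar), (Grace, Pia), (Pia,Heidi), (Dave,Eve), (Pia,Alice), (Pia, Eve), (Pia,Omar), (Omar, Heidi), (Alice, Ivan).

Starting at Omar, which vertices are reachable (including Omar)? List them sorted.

Start at Omar.
Its neighbours: Heidi.
Nothing further is reachable.

Heidi, Omar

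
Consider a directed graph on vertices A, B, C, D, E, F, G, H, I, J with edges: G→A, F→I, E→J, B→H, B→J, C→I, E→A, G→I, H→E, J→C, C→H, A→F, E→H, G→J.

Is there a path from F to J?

No

Explore from F.
Distance 1: reach I.
The search from F is exhausted; no directed path reaches J.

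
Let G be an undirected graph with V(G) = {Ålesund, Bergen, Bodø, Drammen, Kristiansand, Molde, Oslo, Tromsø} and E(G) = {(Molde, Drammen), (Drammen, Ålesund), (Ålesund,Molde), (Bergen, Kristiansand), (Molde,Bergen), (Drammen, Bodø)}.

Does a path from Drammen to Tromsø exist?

No

Explore from Drammen.
Distance 1: reach Ålesund, Bodø, Molde.
Distance 2: reach Bergen.
Distance 3: reach Kristiansand.
The search is exhausted without reaching Tromsø; it lies in a different component.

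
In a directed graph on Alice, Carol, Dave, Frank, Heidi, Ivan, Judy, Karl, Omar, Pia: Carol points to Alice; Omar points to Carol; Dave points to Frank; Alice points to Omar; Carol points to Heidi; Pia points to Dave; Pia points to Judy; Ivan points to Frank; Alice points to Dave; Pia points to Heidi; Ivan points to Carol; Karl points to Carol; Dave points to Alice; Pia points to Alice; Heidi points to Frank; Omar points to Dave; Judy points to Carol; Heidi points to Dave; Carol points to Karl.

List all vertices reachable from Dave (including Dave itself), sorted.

Alice, Carol, Dave, Frank, Heidi, Karl, Omar

Start at Dave.
Its neighbours: Alice, Frank.
Then their neighbours: Omar.
Then next layer: Carol.
Then next layer: Heidi, Karl.
Nothing further is reachable.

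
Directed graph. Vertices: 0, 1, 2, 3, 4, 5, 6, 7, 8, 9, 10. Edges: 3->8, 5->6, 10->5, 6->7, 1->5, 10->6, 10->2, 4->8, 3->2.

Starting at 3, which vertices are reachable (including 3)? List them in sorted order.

2, 3, 8

Start at 3.
Its neighbours: 2, 8.
Nothing further is reachable.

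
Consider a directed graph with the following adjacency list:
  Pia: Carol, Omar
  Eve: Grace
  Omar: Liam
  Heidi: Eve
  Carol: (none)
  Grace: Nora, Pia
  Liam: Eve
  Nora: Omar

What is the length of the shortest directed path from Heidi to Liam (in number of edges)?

Distance 0: Heidi.
Distance 1: Eve.
Distance 2: Grace.
Distance 3: Nora, Pia.
Distance 4: Carol, Omar.
Distance 5: Liam — contains Liam.

5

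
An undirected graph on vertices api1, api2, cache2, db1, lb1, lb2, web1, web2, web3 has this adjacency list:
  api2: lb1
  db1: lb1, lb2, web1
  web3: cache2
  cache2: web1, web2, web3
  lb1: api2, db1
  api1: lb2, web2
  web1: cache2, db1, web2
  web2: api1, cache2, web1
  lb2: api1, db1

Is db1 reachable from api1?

Explore from api1.
Distance 1: reach lb2, web2.
Distance 2: reach cache2, db1, web1.
Found db1.

Yes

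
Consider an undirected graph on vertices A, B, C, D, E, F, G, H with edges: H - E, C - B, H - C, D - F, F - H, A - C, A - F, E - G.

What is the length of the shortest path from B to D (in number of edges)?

4

Distance 0: B.
Distance 1: C.
Distance 2: A, H.
Distance 3: E, F.
Distance 4: D, G — contains D.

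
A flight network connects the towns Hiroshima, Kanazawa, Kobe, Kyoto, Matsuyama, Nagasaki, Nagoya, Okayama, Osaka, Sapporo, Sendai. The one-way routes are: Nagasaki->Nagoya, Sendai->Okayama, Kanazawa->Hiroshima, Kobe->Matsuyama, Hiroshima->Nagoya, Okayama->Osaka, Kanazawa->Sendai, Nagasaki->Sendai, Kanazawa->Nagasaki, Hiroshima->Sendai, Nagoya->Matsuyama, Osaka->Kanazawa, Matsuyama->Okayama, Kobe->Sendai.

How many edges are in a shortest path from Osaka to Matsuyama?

Distance 0: Osaka.
Distance 1: Kanazawa.
Distance 2: Hiroshima, Nagasaki, Sendai.
Distance 3: Nagoya, Okayama.
Distance 4: Matsuyama — contains Matsuyama.

4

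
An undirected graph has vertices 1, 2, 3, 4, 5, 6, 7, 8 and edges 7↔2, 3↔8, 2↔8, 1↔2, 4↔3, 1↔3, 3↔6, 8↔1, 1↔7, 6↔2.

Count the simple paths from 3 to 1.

3–1
3–6–2–1
3–6–2–7–1
3–6–2–8–1
3–8–1
3–8–2–1
3–8–2–7–1

7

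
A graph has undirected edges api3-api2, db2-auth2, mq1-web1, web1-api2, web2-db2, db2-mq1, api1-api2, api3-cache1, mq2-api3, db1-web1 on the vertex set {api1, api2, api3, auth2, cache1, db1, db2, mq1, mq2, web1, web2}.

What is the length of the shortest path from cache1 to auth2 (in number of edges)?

6

Distance 0: cache1.
Distance 1: api3.
Distance 2: api2, mq2.
Distance 3: api1, web1.
Distance 4: db1, mq1.
Distance 5: db2.
Distance 6: auth2, web2 — contains auth2.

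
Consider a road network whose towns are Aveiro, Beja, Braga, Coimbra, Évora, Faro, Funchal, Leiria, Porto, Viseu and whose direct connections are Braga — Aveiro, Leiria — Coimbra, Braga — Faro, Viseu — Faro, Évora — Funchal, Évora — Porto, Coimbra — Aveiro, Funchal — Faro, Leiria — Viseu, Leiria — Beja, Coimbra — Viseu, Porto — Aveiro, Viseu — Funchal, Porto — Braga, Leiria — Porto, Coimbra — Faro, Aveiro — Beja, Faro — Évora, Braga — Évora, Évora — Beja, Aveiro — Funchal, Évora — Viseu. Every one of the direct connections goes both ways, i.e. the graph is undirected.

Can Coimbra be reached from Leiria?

Explore from Leiria.
Distance 1: reach Beja, Coimbra, Porto, Viseu.
Found Coimbra.

Yes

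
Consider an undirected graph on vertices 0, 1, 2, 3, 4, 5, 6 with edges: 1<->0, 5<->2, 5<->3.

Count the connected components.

4

From 0: component {0, 1}.
From 2: component {2, 3, 5}.
From 4: component {4}.
From 6: component {6}.
That's 4 components.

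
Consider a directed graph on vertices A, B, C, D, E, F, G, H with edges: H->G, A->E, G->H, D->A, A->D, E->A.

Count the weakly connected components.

5

From A: component {A, D, E}.
From B: component {B}.
From C: component {C}.
From F: component {F}.
From G: component {G, H}.
That's 5 components.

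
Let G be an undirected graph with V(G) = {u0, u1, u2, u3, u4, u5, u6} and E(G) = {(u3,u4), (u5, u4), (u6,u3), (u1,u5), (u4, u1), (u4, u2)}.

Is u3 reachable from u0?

u0 has no edges, so nothing is reachable from it.

No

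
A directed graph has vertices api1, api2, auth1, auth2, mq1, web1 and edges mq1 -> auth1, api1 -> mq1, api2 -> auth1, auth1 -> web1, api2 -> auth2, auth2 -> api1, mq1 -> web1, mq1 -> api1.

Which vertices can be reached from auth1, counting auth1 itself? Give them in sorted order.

auth1, web1

Start at auth1.
Its neighbours: web1.
Nothing further is reachable.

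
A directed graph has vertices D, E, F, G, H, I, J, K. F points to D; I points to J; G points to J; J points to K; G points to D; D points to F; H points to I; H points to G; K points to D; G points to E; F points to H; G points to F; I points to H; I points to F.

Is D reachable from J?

Yes

Explore from J.
Distance 1: reach K.
Distance 2: reach D.
Found D.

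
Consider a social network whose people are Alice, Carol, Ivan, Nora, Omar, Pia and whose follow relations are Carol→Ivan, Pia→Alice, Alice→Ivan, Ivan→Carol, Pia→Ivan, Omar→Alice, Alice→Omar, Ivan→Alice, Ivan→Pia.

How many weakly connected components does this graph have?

2

From Alice: component {Alice, Carol, Ivan, Omar, Pia}.
From Nora: component {Nora}.
That's 2 components.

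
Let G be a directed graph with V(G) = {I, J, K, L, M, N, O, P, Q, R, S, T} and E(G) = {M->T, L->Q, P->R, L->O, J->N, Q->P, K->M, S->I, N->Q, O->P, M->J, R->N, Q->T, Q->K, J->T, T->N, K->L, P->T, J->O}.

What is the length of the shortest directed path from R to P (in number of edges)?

3

Distance 0: R.
Distance 1: N.
Distance 2: Q.
Distance 3: K, P, T — contains P.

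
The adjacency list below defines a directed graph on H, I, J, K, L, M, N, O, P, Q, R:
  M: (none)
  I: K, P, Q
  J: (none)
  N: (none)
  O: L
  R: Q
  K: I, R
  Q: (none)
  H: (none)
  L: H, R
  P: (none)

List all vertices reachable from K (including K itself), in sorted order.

I, K, P, Q, R

Start at K.
Its neighbours: I, R.
Then their neighbours: P, Q.
Nothing further is reachable.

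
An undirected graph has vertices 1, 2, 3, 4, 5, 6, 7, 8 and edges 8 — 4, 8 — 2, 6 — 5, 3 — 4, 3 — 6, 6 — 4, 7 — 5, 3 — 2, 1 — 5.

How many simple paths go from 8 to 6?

8–2–3–4–6
8–2–3–6
8–4–3–6
8–4–6

4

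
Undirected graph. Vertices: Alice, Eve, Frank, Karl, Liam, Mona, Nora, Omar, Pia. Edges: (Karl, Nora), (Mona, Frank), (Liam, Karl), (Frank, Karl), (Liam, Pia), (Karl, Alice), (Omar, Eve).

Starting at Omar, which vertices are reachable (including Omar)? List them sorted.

Eve, Omar

Start at Omar.
Its neighbours: Eve.
Nothing further is reachable.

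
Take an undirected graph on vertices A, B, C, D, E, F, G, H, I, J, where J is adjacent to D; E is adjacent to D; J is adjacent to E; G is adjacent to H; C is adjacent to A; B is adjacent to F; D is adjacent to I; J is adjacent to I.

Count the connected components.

4

From A: component {A, C}.
From B: component {B, F}.
From D: component {D, E, I, J}.
From G: component {G, H}.
That's 4 components.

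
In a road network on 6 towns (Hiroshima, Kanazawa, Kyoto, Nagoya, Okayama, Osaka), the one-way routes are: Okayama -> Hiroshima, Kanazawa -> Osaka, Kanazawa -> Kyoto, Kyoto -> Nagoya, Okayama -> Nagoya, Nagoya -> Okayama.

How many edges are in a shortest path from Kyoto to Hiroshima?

3

Distance 0: Kyoto.
Distance 1: Nagoya.
Distance 2: Okayama.
Distance 3: Hiroshima — contains Hiroshima.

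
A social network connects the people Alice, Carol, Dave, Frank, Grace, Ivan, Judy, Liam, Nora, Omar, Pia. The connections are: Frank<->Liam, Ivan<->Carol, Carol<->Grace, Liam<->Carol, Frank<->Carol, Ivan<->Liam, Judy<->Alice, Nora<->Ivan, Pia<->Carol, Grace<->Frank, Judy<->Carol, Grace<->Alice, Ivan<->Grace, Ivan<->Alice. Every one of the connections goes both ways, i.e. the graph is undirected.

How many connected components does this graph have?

From Alice: component {Alice, Carol, Frank, Grace, Ivan, Judy, Liam, Nora, Pia}.
From Dave: component {Dave}.
From Omar: component {Omar}.
That's 3 components.

3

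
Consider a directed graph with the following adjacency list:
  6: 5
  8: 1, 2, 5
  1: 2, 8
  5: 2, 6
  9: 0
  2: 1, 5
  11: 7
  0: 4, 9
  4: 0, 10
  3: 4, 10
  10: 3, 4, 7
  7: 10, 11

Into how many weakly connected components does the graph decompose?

2

From 0: component {0, 3, 4, 7, 9, 10, 11}.
From 1: component {1, 2, 5, 6, 8}.
That's 2 components.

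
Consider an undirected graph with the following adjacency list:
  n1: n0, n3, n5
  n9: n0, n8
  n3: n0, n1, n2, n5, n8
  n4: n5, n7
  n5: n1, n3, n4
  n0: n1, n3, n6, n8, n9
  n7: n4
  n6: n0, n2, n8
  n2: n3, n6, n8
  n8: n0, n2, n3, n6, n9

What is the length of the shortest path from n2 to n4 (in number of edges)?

3

Distance 0: n2.
Distance 1: n3, n6, n8.
Distance 2: n0, n1, n5, n9.
Distance 3: n4 — contains n4.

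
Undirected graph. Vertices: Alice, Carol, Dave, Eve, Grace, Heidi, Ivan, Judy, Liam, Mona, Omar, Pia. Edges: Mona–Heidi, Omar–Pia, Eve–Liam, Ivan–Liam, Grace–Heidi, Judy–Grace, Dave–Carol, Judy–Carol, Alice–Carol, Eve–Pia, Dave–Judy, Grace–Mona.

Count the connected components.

2

From Alice: component {Alice, Carol, Dave, Grace, Heidi, Judy, Mona}.
From Eve: component {Eve, Ivan, Liam, Omar, Pia}.
That's 2 components.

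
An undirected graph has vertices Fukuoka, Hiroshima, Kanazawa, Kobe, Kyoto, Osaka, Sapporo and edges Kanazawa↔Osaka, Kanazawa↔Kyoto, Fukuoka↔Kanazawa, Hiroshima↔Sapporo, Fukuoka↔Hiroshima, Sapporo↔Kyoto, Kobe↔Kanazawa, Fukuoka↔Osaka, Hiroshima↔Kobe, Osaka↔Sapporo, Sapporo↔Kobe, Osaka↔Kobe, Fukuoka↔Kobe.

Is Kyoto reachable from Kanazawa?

Explore from Kanazawa.
Distance 1: reach Fukuoka, Kobe, Kyoto, Osaka.
Found Kyoto.

Yes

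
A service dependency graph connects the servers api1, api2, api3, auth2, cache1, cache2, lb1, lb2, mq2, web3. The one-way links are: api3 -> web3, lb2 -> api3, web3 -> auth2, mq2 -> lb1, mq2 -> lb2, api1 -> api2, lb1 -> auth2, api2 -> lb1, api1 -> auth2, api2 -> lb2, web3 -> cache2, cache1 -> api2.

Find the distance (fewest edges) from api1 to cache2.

Distance 0: api1.
Distance 1: api2, auth2.
Distance 2: lb1, lb2.
Distance 3: api3.
Distance 4: web3.
Distance 5: cache2 — contains cache2.

5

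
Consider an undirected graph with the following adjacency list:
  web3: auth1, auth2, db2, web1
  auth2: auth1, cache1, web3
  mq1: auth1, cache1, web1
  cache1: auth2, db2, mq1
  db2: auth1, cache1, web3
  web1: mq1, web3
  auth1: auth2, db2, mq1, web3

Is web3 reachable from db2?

Explore from db2.
Distance 1: reach auth1, cache1, web3.
Found web3.

Yes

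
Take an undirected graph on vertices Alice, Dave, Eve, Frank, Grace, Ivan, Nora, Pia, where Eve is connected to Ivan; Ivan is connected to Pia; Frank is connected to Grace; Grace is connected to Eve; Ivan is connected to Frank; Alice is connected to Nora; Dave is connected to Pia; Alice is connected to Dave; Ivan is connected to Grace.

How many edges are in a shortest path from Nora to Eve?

Distance 0: Nora.
Distance 1: Alice.
Distance 2: Dave.
Distance 3: Pia.
Distance 4: Ivan.
Distance 5: Eve, Frank, Grace — contains Eve.

5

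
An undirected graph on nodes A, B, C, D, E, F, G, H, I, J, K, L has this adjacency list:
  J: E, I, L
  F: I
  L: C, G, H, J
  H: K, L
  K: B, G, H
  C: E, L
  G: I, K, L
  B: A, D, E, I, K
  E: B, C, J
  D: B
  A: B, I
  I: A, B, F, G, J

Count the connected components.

From A: component {A, B, C, D, E, F, G, H, I, J, K, L}.
That's 1 component.

1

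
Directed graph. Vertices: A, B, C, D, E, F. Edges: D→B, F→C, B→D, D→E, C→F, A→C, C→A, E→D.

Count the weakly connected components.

2

From A: component {A, C, F}.
From B: component {B, D, E}.
That's 2 components.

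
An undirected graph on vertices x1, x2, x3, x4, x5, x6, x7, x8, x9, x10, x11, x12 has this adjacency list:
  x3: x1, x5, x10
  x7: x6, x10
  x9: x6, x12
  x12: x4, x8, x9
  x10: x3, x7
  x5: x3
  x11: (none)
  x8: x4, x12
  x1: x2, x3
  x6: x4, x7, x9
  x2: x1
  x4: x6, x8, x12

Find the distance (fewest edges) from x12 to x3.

Distance 0: x12.
Distance 1: x4, x8, x9.
Distance 2: x6.
Distance 3: x7.
Distance 4: x10.
Distance 5: x3 — contains x3.

5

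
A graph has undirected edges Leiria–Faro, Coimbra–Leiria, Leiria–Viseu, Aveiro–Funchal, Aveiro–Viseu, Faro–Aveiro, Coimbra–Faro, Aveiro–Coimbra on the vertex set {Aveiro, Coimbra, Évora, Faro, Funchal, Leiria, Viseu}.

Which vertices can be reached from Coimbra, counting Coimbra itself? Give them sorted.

Aveiro, Coimbra, Faro, Funchal, Leiria, Viseu

Start at Coimbra.
Its neighbours: Aveiro, Faro, Leiria.
Then their neighbours: Funchal, Viseu.
Nothing further is reachable.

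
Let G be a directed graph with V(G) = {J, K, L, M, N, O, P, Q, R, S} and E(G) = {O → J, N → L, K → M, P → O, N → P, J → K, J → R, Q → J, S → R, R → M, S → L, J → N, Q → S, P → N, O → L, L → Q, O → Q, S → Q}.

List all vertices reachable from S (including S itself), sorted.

J, K, L, M, N, O, P, Q, R, S

Start at S.
Its neighbours: L, Q, R.
Then their neighbours: J, M.
Then next layer: K, N.
Then next layer: P.
Then next layer: O.
Every vertex is now reached.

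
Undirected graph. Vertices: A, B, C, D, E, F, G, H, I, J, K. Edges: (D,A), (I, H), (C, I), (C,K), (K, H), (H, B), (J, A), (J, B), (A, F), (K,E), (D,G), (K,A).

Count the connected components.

1

From A: component {A, B, C, D, E, F, G, H, I, J, K}.
That's 1 component.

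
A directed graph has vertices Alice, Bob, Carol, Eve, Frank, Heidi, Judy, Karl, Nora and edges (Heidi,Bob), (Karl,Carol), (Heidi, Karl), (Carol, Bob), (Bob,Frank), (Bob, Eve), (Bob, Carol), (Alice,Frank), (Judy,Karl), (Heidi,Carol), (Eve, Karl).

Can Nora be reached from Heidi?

No

Explore from Heidi.
Distance 1: reach Bob, Carol, Karl.
Distance 2: reach Eve, Frank.
The search from Heidi is exhausted; no directed path reaches Nora.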